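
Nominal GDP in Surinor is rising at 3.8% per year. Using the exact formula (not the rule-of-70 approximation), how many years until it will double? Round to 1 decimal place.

t = ln(2) / ln(1 + 0.038) = 0.6931 / 0.037296 ≈ 18.58.

18.6 years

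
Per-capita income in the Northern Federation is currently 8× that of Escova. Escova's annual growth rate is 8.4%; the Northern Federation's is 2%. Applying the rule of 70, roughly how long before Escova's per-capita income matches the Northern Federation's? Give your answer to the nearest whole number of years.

Escova gains on the Northern Federation at 8.4% − 2% = 6.4 points a year.
At that relative rate the gap halves every 70/6.4 ≈ 10.94 years.
An 8× gap closes after 3 halvings: 3 × 10.94 ≈ 33 years.

≈ 33 years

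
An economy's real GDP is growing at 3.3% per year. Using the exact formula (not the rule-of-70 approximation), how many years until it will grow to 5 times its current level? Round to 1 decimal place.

t = ln(5) / ln(1 + 0.033) = 1.6094 / 0.032467 ≈ 49.57.

49.6 years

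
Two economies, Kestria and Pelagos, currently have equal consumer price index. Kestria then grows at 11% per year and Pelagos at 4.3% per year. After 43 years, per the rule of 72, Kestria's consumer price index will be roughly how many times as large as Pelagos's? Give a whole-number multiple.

approximately 16 times

Rate gap = 11% − 4.3% = 6.7 points.
The ratio doubles every 72/6.7 ≈ 10.75 years.
43/10.75 ≈ 4.00 doublings → ratio ≈ 2^4.00 ≈ 16.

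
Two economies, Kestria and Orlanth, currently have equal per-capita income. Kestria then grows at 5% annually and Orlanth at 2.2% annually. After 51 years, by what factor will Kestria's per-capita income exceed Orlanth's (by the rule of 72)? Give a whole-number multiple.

4 times

Kestria pulls ahead at 2.8 pp per year, so the ratio doubles every 72/2.8 ≈ 25.71 years.
In 51 years that's 1.98 doublings: 2^1.98 ≈ 4.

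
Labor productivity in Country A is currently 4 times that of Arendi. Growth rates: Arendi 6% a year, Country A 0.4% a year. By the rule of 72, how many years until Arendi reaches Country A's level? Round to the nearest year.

Arendi gains on Country A at 6% − 0.4% = 5.6 points a year.
At that relative rate the gap halves every 72/5.6 ≈ 12.86 years.
A 4 times gap closes after 2 halvings: 2 × 12.86 ≈ 26 years.

about 26 years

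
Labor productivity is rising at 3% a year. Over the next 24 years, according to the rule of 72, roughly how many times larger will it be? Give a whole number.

Doubling time ≈ 72/3 = 24.00 years.
24/24.00 ≈ 1 doubling, so about 2^1 = 2×.

roughly 2 times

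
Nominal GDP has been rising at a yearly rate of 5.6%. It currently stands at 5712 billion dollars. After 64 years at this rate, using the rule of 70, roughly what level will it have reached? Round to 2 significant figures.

roughly 200000 billion dollars

Doubling time ≈ 70/5.6 = 12.50 years.
64 years is 64/12.50 ≈ 5.12 doublings, a factor of 2^5.12 ≈ 34.78.
5712 × 34.78 ≈ 200000 billion dollars.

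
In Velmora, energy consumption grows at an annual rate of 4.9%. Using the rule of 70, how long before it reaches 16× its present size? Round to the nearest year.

One doubling takes 70/4.9 = 14.29 years.
Getting to 16× needs 4 doublings: 4 × 14.29 ≈ 57 years.

≈ 57 years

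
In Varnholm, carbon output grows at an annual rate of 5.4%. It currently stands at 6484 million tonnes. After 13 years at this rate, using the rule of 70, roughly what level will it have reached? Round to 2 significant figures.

approximately 13000 million tonnes

It doubles every 70/5.4 ≈ 12.96 years, so 13 years is 1.00 doublings.
2^1.00 ≈ 2.00; 6484 × 2.00 ≈ 13000 million tonnes.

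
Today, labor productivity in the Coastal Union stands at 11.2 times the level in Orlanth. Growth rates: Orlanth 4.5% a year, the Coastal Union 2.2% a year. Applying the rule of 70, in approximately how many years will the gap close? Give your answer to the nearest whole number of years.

Orlanth gains on the Coastal Union at 4.5% − 2.2% = 2.3 points a year.
At that relative rate the gap halves every 70/2.3 ≈ 30.43 years.
An 11.2 times gap takes log₂(11.2) ≈ 3.49 halvings to close: 3.49 × 30.43 ≈ 106 years.

approximately 106 years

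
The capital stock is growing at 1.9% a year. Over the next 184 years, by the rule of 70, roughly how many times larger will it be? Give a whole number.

approximately 32 times

Doubling time ≈ 70/1.9 = 36.84 years.
184/36.84 ≈ 5 doublings, so about 2^5 = 32×.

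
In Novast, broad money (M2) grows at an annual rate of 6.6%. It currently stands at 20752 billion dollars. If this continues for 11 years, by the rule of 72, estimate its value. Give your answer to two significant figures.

≈ 42000 billion dollars

Doubling time ≈ 72/6.6 = 10.91 years.
11 years is 11/10.91 ≈ 1.01 doublings, a factor of 2^1.01 ≈ 2.01.
20752 × 2.01 ≈ 42000 billion dollars.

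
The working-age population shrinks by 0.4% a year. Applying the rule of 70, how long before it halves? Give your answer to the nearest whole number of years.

175 years

Falling at 0.4%, it halves about every 70/0.4 = 175.00 years.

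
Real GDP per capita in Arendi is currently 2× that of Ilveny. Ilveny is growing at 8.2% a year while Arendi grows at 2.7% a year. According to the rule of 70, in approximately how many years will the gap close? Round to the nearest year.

Ilveny gains on Arendi at 8.2% − 2.7% = 5.5 points a year.
At that relative rate the gap halves every 70/5.5 ≈ 12.73 years.
A 2× gap closes after 1 halving: 1 × 12.73 ≈ 13 years.

13 years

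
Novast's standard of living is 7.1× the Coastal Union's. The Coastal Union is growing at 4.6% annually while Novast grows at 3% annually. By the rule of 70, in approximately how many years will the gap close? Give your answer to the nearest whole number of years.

the Coastal Union gains on Novast at 4.6% − 3% = 1.6 points a year.
At that relative rate the gap halves every 70/1.6 ≈ 43.75 years.
A 7.1× gap takes log₂(7.1) ≈ 2.83 halvings to close: 2.83 × 43.75 ≈ 124 years.

124 years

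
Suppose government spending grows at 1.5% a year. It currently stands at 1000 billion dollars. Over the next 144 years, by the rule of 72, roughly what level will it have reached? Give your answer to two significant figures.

≈ 8000 billion dollars

It doubles every 72/1.5 ≈ 48.00 years, so 144 years is 3.00 doublings.
2^3.00 ≈ 8.00; 1000 × 8.00 ≈ 8000 billion dollars.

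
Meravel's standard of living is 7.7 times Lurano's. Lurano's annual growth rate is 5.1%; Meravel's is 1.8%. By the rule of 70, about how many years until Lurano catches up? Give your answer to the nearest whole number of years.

≈ 62 years

Lurano gains on Meravel at 5.1% − 1.8% = 3.3 points a year.
At that relative rate the gap halves every 70/3.3 ≈ 21.21 years.
A 7.7 times gap takes log₂(7.7) ≈ 2.94 halvings to close: 2.94 × 21.21 ≈ 62 years.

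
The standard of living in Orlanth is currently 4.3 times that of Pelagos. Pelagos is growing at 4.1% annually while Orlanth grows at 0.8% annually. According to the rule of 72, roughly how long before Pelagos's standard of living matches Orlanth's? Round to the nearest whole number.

approximately 46 years

What matters is the difference: 3.3 pp.
Rule of 72 on the gap: the ratio halves every 72/3.3 ≈ 21.82 years.
A 4.3 times gap takes log₂(4.3) ≈ 2.10 halvings to close: 2.10 × 21.82 ≈ 46 years.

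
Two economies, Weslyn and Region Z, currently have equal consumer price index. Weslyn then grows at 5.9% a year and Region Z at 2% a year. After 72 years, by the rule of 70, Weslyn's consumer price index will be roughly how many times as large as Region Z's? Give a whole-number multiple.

Rate gap = 5.9% − 2% = 3.9 points.
The ratio doubles every 70/3.9 ≈ 17.95 years.
72/17.95 ≈ 4.01 doublings → ratio ≈ 2^4.01 ≈ 16.

approximately 16 times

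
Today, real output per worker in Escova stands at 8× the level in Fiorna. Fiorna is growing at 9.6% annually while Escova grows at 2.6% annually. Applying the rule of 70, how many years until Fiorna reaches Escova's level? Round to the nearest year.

The growth-rate gap is 9.6% − 2.6% = 7 percentage points.
So the ratio between them halves every 70/7 ≈ 10.00 years.
An 8× gap closes after 3 halvings: 3 × 10.00 ≈ 30 years.

around 30 years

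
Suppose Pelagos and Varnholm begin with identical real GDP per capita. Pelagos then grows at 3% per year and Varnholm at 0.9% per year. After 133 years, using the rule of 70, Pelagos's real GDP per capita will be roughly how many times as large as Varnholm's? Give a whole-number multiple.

Pelagos pulls ahead at 2.1 pp per year, so the ratio doubles every 70/2.1 ≈ 33.33 years.
In 133 years that's 3.99 doublings: 2^3.99 ≈ 16.

around 16 times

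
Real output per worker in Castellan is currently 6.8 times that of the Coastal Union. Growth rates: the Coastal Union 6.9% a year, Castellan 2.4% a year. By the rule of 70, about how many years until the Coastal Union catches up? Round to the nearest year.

the Coastal Union gains on Castellan at 6.9% − 2.4% = 4.5 points a year.
At that relative rate the gap halves every 70/4.5 ≈ 15.56 years.
A 6.8 times gap takes log₂(6.8) ≈ 2.77 halvings to close: 2.77 × 15.56 ≈ 43 years.

≈ 43 years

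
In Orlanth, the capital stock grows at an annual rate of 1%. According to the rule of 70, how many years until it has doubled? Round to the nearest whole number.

At 1%, doubling takes about 70/1 = 70.00 years.

approximately 70 years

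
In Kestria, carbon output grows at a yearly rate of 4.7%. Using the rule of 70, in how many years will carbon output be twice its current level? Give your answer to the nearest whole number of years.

70/4.7 ≈ 14.89, so it doubles roughly every 15 years.

15 years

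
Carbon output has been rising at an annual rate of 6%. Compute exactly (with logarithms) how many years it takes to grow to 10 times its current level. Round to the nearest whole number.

t = ln(10) / ln(1 + 0.06) = 2.3026 / 0.058269 ≈ 39.52.
≈ 40 years.

40 years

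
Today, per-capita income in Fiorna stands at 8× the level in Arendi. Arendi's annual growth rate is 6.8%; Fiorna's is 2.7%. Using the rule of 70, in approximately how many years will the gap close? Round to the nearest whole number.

about 51 years

Arendi gains on Fiorna at 6.8% − 2.7% = 4.1 points a year.
At that relative rate the gap halves every 70/4.1 ≈ 17.07 years.
An 8× gap closes after 3 halvings: 3 × 17.07 ≈ 51 years.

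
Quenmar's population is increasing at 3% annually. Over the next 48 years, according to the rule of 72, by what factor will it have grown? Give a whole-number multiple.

72/3 ≈ 24.00 years per doubling.
48 years fits 2 doublings: 2^2 = 4.

4 times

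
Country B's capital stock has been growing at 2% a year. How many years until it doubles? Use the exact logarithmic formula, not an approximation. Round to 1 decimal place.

t = ln(2) / ln(1 + 0.02) = 0.6931 / 0.019803 ≈ 35.00.

35.0 years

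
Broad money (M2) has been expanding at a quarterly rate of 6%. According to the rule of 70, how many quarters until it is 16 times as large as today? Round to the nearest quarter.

At 6% it doubles every 70/6 ≈ 11.67 quarters.
16× is 4 doublings, so 4 × 11.67 ≈ 47 quarters.

47 quarters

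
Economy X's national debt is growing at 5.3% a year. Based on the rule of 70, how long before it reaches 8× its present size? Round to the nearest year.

≈ 40 years

One doubling takes 70/5.3 = 13.21 years.
8× is 3 doublings, so 3 × 13.21 ≈ 40 years.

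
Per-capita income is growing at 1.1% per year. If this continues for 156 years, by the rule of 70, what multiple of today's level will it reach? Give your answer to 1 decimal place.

Doubling time ≈ 70/1.1 = 63.64 years.
156 years / 63.64 ≈ 2.45 doublings → factor 2^2.45 ≈ 5.5.

5.5 times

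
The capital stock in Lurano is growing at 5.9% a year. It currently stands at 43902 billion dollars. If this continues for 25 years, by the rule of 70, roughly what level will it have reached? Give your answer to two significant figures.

Doubling time ≈ 70/5.9 = 11.86 years.
25 years is 25/11.86 ≈ 2.11 doublings, a factor of 2^2.11 ≈ 4.32.
43902 × 4.32 ≈ 190000 billion dollars.

approximately 190000 billion dollars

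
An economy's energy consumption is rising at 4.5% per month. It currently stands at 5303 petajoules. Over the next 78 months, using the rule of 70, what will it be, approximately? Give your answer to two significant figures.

Doubling time ≈ 70/4.5 = 15.56 months.
78 months is 78/15.56 ≈ 5.01 doublings, a factor of 2^5.01 ≈ 32.22.
5303 × 32.22 ≈ 170000 petajoules.

roughly 170000 petajoules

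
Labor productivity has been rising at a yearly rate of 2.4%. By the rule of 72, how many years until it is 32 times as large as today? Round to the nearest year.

about 150 years

Doubling time ≈ 72/2.4 = 30.00 years.
Getting to 32× needs 5 doublings: 5 × 30.00 ≈ 150 years.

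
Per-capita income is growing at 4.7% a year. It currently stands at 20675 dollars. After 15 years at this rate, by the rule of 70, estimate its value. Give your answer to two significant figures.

Doubling time ≈ 70/4.7 = 14.89 years.
15 years is 15/14.89 ≈ 1.01 doublings, a factor of 2^1.01 ≈ 2.01.
20675 × 2.01 ≈ 42000 dollars.

42000 dollars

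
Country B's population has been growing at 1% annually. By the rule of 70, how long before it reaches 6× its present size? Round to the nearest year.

At 1% it doubles every 70/1 ≈ 70.00 years.
Reaching 6× takes log₂(6) ≈ 2.58 doublings.
2.58 × 70.00 ≈ 181 years.

181 years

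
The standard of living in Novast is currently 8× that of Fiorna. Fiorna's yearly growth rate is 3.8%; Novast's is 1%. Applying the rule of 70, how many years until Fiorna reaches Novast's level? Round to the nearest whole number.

The growth-rate gap is 3.8% − 1% = 2.8 percentage points.
So the ratio between them halves every 70/2.8 ≈ 25.00 years.
An 8× gap closes after 3 halvings: 3 × 25.00 ≈ 75 years.

≈ 75 years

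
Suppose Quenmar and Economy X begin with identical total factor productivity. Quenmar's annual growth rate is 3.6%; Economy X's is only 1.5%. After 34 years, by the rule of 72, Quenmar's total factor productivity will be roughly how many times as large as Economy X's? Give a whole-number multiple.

Rate gap = 3.6% − 1.5% = 2.1 points.
The ratio doubles every 72/2.1 ≈ 34.29 years.
34/34.29 ≈ 0.99 doublings → ratio ≈ 2^0.99 ≈ 2.

around 2 times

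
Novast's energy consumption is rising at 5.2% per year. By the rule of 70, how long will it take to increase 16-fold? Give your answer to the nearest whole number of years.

≈ 54 years

At 5.2% it doubles every 70/5.2 ≈ 13.46 years.
Getting to 16× needs 4 doublings: 4 × 13.46 ≈ 54 years.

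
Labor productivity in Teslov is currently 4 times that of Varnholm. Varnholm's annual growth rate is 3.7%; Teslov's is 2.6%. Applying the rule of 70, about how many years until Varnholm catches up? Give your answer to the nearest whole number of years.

The growth-rate gap is 3.7% − 2.6% = 1.1 percentage points.
So the ratio between them halves every 70/1.1 ≈ 63.64 years.
A 4 times gap closes after 2 halvings: 2 × 63.64 ≈ 127 years.

around 127 years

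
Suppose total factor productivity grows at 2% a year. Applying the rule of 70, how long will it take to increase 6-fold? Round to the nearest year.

around 90 years

Doubling time ≈ 70/2 = 35.00 years.
6× is log₂ 6 ≈ 2.58 doublings, so ≈ 2.58 × 35.00 = 90 years.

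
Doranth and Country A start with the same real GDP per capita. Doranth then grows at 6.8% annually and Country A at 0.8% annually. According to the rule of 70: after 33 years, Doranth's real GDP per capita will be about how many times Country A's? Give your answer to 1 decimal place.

Only the 6-point difference matters.
70/6 ≈ 11.67 years per doubling of the ratio; 33 years gives 2.83 doublings, so ≈ 7.1×.

approximately 7.1 times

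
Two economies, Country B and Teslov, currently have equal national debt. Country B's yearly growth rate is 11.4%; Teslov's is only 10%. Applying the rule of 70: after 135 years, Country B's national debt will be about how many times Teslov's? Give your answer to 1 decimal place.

Rate gap = 11.4% − 10% = 1.4 points.
The ratio doubles every 70/1.4 ≈ 50.00 years.
135/50.00 ≈ 2.70 doublings → ratio ≈ 2^2.70 ≈ 6.5.

around 6.5 times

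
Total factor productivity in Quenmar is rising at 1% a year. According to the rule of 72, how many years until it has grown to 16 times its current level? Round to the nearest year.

Doubling time ≈ 72/1 = 72.00 years.
16 = 2^4, so 4 doublings → 288 years.

roughly 288 years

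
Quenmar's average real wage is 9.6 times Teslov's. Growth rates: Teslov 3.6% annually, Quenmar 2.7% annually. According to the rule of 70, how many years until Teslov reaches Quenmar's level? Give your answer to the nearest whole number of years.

What matters is the difference: 0.9 pp.
Rule of 70 on the gap: the ratio halves every 70/0.9 ≈ 77.78 years.
A 9.6 times gap takes log₂(9.6) ≈ 3.26 halvings to close: 3.26 × 77.78 ≈ 254 years.

about 254 years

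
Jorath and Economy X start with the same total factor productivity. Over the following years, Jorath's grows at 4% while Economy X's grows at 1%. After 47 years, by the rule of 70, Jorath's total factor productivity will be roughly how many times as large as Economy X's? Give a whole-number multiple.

Jorath pulls ahead at 3 pp per year, so the ratio doubles every 70/3 ≈ 23.33 years.
In 47 years that's 2.01 doublings: 2^2.01 ≈ 4.

about 4 times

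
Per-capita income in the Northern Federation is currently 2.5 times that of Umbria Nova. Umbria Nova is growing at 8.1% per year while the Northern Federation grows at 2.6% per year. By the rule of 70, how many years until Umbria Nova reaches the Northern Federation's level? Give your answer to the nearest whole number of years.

17 years

The growth-rate gap is 8.1% − 2.6% = 5.5 percentage points.
So the ratio between them halves every 70/5.5 ≈ 12.73 years.
A 2.5 times gap takes log₂(2.5) ≈ 1.32 halvings to close: 1.32 × 12.73 ≈ 17 years.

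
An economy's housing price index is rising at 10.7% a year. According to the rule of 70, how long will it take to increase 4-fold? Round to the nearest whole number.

≈ 13 years

Doubling time ≈ 70/10.7 = 6.54 years.
4× is 2 doublings, so 2 × 6.54 ≈ 13 years.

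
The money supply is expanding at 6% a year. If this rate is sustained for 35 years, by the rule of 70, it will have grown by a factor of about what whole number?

around 8 times

70/6 ≈ 11.67 years per doubling.
35 years fits 3 doublings: 2^3 = 8.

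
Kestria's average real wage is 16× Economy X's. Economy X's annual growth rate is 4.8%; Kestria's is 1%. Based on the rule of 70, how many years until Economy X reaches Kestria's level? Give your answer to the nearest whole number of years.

What matters is the difference: 3.8 pp.
Rule of 70 on the gap: the ratio halves every 70/3.8 ≈ 18.42 years.
A 16× gap closes after 4 halvings: 4 × 18.42 ≈ 74 years.

around 74 years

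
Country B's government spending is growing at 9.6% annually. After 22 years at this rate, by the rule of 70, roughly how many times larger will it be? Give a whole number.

≈ 8 times

Doubling time ≈ 70/9.6 = 7.29 years.
22/7.29 ≈ 3 doublings, so about 2^3 = 8×.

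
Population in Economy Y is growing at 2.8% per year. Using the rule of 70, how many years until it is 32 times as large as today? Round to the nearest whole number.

One doubling takes 70/2.8 = 25.00 years.
32× is 5 doublings, so 5 × 25.00 ≈ 125 years.

≈ 125 years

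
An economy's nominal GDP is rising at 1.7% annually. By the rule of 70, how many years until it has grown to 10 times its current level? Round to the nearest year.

about 137 years

At 1.7% it doubles every 70/1.7 ≈ 41.18 years.
Reaching 10× takes log₂(10) ≈ 3.32 doublings.
3.32 × 41.18 ≈ 137 years.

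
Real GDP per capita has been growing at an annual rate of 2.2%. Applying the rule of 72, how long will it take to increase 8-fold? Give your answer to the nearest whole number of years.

Doubling time ≈ 72/2.2 = 32.73 years.
8 = 2^3, so 3 doublings → 98 years.

roughly 98 years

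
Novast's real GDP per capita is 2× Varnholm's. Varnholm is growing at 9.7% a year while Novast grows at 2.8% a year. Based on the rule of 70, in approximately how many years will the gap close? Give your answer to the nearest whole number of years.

approximately 10 years

Varnholm gains on Novast at 9.7% − 2.8% = 6.9 points a year.
At that relative rate the gap halves every 70/6.9 ≈ 10.14 years.
A 2× gap closes after 1 halving: 1 × 10.14 ≈ 10 years.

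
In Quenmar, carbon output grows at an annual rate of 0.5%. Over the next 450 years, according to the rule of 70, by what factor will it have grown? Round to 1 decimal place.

around 9.3 times

Doubling time ≈ 70/0.5 = 140.00 years.
450 years / 140.00 ≈ 3.21 doublings → factor 2^3.21 ≈ 9.3.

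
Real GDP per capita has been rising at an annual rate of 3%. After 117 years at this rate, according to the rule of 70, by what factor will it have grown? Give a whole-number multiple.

roughly 32 times

At 3% one doubling takes ≈ 23.33 years; 117 years is 5 of them, so ×32.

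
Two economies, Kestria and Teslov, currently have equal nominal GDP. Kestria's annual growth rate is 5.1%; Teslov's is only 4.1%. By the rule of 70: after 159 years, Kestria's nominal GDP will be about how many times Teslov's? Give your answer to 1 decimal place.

Rate gap = 5.1% − 4.1% = 1 point.
The ratio doubles every 70/1 ≈ 70.00 years.
159/70.00 ≈ 2.27 doublings → ratio ≈ 2^2.27 ≈ 4.8.

roughly 4.8 times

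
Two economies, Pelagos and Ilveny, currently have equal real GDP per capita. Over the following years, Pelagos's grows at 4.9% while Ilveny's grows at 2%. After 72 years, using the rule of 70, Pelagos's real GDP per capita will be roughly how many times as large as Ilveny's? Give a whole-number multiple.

about 8 times

Pelagos pulls ahead at 2.9 pp per year, so the ratio doubles every 70/2.9 ≈ 24.14 years.
In 72 years that's 2.98 doublings: 2^2.98 ≈ 8.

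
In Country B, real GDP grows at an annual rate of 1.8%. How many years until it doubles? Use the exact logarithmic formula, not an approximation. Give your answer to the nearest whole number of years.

39 years

t = ln(2) / ln(1 + 0.018) = 0.6931 / 0.017840 ≈ 38.85.
≈ 39 years.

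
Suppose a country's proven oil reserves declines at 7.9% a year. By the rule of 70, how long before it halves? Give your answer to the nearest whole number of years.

Falling at 7.9%, it halves about every 70/7.9 = 8.86 years.

approximately 9 years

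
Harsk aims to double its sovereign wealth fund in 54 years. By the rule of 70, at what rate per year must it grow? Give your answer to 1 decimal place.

approximately 1.3%

70 / 54 ≈ 1.30, so about 1.3% per year.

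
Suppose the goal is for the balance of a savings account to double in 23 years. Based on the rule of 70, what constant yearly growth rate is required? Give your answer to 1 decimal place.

70 / 23 ≈ 3.04, so about 3.0% per year.

≈ 3.0%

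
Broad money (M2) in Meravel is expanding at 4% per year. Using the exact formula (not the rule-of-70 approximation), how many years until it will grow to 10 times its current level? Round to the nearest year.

59 years

t = ln(10) / ln(1 + 0.04) = 2.3026 / 0.039221 ≈ 58.71.
≈ 59 years.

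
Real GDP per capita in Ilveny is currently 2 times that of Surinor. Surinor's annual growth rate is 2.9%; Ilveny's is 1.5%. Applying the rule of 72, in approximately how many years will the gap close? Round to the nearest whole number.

What matters is the difference: 1.4 pp.
Rule of 72 on the gap: the ratio halves every 72/1.4 ≈ 51.43 years.
A 2 times gap closes after 1 halving: 1 × 51.43 ≈ 51 years.

51 years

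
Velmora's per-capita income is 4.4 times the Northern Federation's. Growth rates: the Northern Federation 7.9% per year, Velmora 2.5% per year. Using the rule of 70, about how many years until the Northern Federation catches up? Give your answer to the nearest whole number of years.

around 28 years

What matters is the difference: 5.4 pp.
Rule of 70 on the gap: the ratio halves every 70/5.4 ≈ 12.96 years.
A 4.4 times gap takes log₂(4.4) ≈ 2.14 halvings to close: 2.14 × 12.96 ≈ 28 years.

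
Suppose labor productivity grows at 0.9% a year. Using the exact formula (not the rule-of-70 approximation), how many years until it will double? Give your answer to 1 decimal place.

t = ln(2) / ln(1 + 0.009) = 0.6931 / 0.008960 ≈ 77.35.

77.4 years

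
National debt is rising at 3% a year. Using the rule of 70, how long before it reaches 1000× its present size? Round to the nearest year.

approximately 233 years

Doubling time ≈ 70/3 = 23.33 years.
Reaching 1000× takes log₂(1000) ≈ 9.97 doublings.
9.97 × 23.33 ≈ 233 years.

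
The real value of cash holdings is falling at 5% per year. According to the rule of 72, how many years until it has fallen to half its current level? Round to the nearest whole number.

The rule works in reverse for decay: 72/5 ≈ 14.40 years to halve.

approximately 14 years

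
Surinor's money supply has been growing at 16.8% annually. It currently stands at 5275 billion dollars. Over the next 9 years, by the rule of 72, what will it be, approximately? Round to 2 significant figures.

Doubling time ≈ 72/16.8 = 4.29 years.
9 years is 9/4.29 ≈ 2.10 doublings, a factor of 2^2.10 ≈ 4.29.
5275 × 4.29 ≈ 23000 billion dollars.

≈ 23000 billion dollars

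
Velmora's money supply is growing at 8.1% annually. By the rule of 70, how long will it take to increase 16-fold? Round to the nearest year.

One doubling takes 70/8.1 = 8.64 years.
16 = 2^4, so 4 doublings → 35 years.

around 35 years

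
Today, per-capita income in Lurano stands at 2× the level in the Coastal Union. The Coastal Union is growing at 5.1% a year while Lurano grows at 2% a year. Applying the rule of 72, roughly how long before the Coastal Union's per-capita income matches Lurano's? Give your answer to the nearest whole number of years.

≈ 23 years

the Coastal Union gains on Lurano at 5.1% − 2% = 3.1 points a year.
At that relative rate the gap halves every 72/3.1 ≈ 23.23 years.
A 2× gap closes after 1 halving: 1 × 23.23 ≈ 23 years.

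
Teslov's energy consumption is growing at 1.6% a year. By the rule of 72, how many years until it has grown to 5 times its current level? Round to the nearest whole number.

At 1.6% it doubles every 72/1.6 ≈ 45.00 years.
Reaching 5× takes log₂(5) ≈ 2.32 doublings.
2.32 × 45.00 ≈ 104 years.

roughly 104 years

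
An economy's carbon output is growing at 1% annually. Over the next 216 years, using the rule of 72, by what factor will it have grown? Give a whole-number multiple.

Doubling time ≈ 72/1 = 72.00 years.
216/72.00 ≈ 3 doublings, so about 2^3 = 8×.

around 8 times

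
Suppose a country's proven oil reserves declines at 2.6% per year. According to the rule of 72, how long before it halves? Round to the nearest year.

Halving time ≈ 72 / 2.6 = 27.69 → 28 years.

28 years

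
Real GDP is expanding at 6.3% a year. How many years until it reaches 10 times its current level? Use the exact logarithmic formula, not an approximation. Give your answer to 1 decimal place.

37.7 years

t = ln(10) / ln(1 + 0.063) = 2.3026 / 0.061095 ≈ 37.69.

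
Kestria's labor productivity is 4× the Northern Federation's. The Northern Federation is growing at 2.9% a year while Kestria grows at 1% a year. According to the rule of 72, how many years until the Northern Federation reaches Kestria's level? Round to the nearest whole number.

≈ 76 years

The growth-rate gap is 2.9% − 1% = 1.9 percentage points.
So the ratio between them halves every 72/1.9 ≈ 37.89 years.
A 4× gap closes after 2 halvings: 2 × 37.89 ≈ 76 years.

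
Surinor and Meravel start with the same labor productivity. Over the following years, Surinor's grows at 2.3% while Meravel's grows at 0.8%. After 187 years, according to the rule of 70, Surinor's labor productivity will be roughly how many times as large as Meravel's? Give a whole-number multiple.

around 16 times

Only the 1.5-point difference matters.
70/1.5 ≈ 46.67 years per doubling of the ratio; 187 years gives 4.01 doublings, so ≈ 16×.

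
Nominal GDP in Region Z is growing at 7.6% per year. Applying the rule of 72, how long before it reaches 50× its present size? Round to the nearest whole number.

53 years

Doubling time ≈ 72/7.6 = 9.47 years.
Reaching 50× takes log₂(50) ≈ 5.64 doublings.
5.64 × 9.47 ≈ 53 years.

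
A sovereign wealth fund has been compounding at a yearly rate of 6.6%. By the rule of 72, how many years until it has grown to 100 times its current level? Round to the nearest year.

At 6.6% it doubles every 72/6.6 ≈ 10.91 years.
100× is log₂ 100 ≈ 6.64 doublings, so ≈ 6.64 × 10.91 = 72 years.

about 72 years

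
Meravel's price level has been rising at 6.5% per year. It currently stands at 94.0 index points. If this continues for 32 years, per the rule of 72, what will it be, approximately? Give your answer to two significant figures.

about 700 index points

Doubling time ≈ 72/6.5 = 11.08 years.
32 years is 32/11.08 ≈ 2.89 doublings, a factor of 2^2.89 ≈ 7.41.
94.0 × 7.41 ≈ 700 index points.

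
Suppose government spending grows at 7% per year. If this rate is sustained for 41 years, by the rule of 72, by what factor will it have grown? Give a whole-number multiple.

At 7% one doubling takes ≈ 10.29 years; 41 years is 4 of them, so ×16.

roughly 16 times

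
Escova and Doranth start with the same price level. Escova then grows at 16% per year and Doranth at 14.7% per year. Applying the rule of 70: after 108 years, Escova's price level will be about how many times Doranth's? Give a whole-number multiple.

≈ 4 times

Escova pulls ahead at 1.3 pp per year, so the ratio doubles every 70/1.3 ≈ 53.85 years.
In 108 years that's 2.01 doublings: 2^2.01 ≈ 4.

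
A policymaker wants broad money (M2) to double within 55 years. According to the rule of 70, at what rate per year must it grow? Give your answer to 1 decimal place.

70 / 55 ≈ 1.27, so about 1.3% per year.

roughly 1.3% per year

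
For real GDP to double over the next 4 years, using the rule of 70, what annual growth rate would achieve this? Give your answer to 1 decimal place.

around 17.5%

70 / 4 ≈ 17.50, so about 17.5% a year.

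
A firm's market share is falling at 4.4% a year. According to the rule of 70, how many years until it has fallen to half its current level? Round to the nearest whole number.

roughly 16 years

Halving time ≈ 70 / 4.4 = 15.91 → 16 years.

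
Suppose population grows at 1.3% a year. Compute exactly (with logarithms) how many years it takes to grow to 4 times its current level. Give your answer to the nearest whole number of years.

t = ln(4) / ln(1 + 0.013) = 1.3863 / 0.012916 ≈ 107.33.
≈ 107 years.

107 years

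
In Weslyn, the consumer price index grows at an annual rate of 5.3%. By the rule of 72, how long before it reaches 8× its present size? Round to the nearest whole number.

41 years

At 5.3% it doubles every 72/5.3 ≈ 13.58 years.
8× is 3 doublings, so 3 × 13.58 ≈ 41 years.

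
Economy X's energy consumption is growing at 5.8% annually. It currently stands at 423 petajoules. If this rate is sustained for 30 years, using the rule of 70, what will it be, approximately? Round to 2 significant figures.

It doubles every 70/5.8 ≈ 12.07 years, so 30 years is 2.49 doublings.
2^2.49 ≈ 5.62; 423 × 5.62 ≈ 2400 petajoules.

≈ 2400 petajoules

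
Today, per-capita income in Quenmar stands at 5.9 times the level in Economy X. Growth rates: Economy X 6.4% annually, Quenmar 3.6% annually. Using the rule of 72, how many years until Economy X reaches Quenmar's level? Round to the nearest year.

Economy X gains on Quenmar at 6.4% − 3.6% = 2.8 points a year.
At that relative rate the gap halves every 72/2.8 ≈ 25.71 years.
A 5.9 times gap takes log₂(5.9) ≈ 2.56 halvings to close: 2.56 × 25.71 ≈ 66 years.

66 years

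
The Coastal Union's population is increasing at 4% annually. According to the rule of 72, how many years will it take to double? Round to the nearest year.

72/4 ≈ 18.00, so it doubles roughly every 18 years.

approximately 18 years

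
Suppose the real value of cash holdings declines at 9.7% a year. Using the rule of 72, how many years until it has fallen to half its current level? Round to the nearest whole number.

roughly 7 years

The rule works in reverse for decay: 72/9.7 ≈ 7.42 years to halve.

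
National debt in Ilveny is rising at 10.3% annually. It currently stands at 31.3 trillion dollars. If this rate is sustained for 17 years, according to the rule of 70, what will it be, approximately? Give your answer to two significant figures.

It doubles every 70/10.3 ≈ 6.80 years, so 17 years is 2.50 doublings.
2^2.50 ≈ 5.66; 31.3 × 5.66 ≈ 180 trillion dollars.

around 180 trillion dollars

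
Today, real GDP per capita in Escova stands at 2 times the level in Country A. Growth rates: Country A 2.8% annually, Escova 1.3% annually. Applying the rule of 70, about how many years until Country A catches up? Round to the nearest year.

about 47 years

What matters is the difference: 1.5 pp.
Rule of 70 on the gap: the ratio halves every 70/1.5 ≈ 46.67 years.
A 2 times gap closes after 1 halving: 1 × 46.67 ≈ 47 years.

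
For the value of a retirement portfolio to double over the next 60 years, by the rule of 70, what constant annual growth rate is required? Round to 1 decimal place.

≈ 1.2% a year

70 / 60 ≈ 1.17, so about 1.2% a year.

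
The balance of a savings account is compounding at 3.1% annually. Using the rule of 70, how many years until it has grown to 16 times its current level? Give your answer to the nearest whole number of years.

At 3.1% it doubles every 70/3.1 ≈ 22.58 years.
16 = 2^4, so 4 doublings → 90 years.

≈ 90 years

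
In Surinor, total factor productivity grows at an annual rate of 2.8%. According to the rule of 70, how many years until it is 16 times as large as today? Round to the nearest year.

around 100 years

At 2.8% it doubles every 70/2.8 ≈ 25.00 years.
Getting to 16× needs 4 doublings: 4 × 25.00 ≈ 100 years.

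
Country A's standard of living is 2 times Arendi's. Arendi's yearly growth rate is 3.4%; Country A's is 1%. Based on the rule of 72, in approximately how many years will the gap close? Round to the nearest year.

approximately 30 years

Arendi gains on Country A at 3.4% − 1% = 2.4 points a year.
At that relative rate the gap halves every 72/2.4 ≈ 30.00 years.
A 2 times gap closes after 1 halving: 1 × 30.00 ≈ 30 years.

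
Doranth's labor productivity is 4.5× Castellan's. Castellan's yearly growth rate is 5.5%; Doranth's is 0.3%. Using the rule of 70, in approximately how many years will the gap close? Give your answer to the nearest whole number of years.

What matters is the difference: 5.2 pp.
Rule of 70 on the gap: the ratio halves every 70/5.2 ≈ 13.46 years.
A 4.5× gap takes log₂(4.5) ≈ 2.17 halvings to close: 2.17 × 13.46 ≈ 29 years.

roughly 29 years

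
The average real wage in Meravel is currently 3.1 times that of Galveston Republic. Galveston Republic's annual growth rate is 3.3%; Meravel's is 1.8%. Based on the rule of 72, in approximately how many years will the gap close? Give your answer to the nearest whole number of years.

about 78 years

Galveston Republic gains on Meravel at 3.3% − 1.8% = 1.5 points a year.
At that relative rate the gap halves every 72/1.5 ≈ 48.00 years.
A 3.1 times gap takes log₂(3.1) ≈ 1.63 halvings to close: 1.63 × 48.00 ≈ 78 years.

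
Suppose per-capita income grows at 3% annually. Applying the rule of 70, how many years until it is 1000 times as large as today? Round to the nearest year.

approximately 233 years

One doubling takes 70/3 = 23.33 years.
1000× is log₂ 1000 ≈ 9.97 doublings, so ≈ 9.97 × 23.33 = 233 years.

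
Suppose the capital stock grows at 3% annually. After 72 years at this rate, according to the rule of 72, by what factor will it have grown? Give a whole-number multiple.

roughly 8 times

At 3% one doubling takes ≈ 24.00 years; 72 years is 3 of them, so ×8.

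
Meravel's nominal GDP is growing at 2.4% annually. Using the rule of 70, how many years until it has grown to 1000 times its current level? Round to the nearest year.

One doubling takes 70/2.4 = 29.17 years.
Reaching 1000× takes log₂(1000) ≈ 9.97 doublings.
9.97 × 29.17 ≈ 291 years.

≈ 291 years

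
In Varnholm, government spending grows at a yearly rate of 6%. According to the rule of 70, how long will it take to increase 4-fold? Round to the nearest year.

One doubling takes 70/6 = 11.67 years.
Getting to 4× needs 2 doublings: 2 × 11.67 ≈ 23 years.

roughly 23 years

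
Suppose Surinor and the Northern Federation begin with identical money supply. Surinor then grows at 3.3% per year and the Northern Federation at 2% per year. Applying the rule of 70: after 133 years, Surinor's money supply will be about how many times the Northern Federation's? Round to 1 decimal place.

Surinor pulls ahead at 1.3 pp per year, so the ratio doubles every 70/1.3 ≈ 53.85 years.
In 133 years that's 2.47 doublings: 2^2.47 ≈ 5.5.

5.5 times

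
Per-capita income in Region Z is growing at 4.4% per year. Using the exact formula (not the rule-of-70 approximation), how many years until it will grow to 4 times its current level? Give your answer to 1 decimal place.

t = ln(4) / ln(1 + 0.044) = 1.3863 / 0.043059 ≈ 32.20.

32.2 years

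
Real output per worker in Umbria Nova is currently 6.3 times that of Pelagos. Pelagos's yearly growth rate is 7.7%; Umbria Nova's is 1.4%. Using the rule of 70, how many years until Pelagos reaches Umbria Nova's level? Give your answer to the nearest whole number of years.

approximately 30 years

The growth-rate gap is 7.7% − 1.4% = 6.3 percentage points.
So the ratio between them halves every 70/6.3 ≈ 11.11 years.
A 6.3 times gap takes log₂(6.3) ≈ 2.66 halvings to close: 2.66 × 11.11 ≈ 30 years.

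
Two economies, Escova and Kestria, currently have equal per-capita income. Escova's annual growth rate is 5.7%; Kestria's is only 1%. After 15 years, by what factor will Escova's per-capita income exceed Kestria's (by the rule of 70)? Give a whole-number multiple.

≈ 2 times

Rate gap = 5.7% − 1% = 4.7 points.
The ratio doubles every 70/4.7 ≈ 14.89 years.
15/14.89 ≈ 1.01 doublings → ratio ≈ 2^1.01 ≈ 2.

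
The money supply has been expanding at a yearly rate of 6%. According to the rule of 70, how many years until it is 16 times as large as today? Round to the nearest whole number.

One doubling takes 70/6 = 11.67 years.
16× is 4 doublings, so 4 × 11.67 ≈ 47 years.

roughly 47 years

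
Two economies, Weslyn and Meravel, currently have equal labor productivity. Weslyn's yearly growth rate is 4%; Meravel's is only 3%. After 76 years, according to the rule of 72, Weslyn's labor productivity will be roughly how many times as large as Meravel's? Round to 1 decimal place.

Only the 1-point difference matters.
72/1 ≈ 72.00 years per doubling of the ratio; 76 years gives 1.06 doublings, so ≈ 2.1×.

around 2.1 times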